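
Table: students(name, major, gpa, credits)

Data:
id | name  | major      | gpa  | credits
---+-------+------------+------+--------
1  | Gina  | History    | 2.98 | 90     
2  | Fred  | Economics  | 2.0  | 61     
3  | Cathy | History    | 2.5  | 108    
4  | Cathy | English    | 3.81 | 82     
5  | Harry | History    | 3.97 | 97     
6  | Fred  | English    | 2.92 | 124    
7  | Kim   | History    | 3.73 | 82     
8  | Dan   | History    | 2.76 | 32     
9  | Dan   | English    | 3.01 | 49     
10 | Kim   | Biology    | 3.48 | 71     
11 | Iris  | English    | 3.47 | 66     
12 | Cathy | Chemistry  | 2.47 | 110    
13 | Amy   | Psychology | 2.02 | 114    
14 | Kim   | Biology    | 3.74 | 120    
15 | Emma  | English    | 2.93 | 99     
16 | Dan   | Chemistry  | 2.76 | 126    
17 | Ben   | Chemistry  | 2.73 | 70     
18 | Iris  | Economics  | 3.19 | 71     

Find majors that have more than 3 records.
SELECT major, COUNT(*) as cnt
FROM students
GROUP BY major
HAVING COUNT(*) > 3

Result:
  English: 5
  History: 5

Note: HAVING filters groups after aggregation, WHERE filters rows before.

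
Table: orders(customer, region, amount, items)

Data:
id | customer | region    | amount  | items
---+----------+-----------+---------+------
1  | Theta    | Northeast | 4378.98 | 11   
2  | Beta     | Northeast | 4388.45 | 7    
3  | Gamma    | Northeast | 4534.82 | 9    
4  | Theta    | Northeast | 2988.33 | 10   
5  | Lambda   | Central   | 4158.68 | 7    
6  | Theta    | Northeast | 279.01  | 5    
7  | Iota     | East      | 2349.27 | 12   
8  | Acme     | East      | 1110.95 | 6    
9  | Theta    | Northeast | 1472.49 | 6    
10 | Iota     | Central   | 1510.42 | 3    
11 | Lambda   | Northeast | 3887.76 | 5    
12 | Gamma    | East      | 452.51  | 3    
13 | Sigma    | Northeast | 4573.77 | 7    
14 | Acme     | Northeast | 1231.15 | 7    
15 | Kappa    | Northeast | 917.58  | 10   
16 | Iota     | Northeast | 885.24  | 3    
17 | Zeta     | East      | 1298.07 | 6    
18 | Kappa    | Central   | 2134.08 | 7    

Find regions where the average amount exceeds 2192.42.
SELECT region, AVG(amount)
FROM orders
GROUP BY region
HAVING AVG(amount) > 2192.42

Result:
  Central: avg=2601.06
  Northeast: avg=2685.23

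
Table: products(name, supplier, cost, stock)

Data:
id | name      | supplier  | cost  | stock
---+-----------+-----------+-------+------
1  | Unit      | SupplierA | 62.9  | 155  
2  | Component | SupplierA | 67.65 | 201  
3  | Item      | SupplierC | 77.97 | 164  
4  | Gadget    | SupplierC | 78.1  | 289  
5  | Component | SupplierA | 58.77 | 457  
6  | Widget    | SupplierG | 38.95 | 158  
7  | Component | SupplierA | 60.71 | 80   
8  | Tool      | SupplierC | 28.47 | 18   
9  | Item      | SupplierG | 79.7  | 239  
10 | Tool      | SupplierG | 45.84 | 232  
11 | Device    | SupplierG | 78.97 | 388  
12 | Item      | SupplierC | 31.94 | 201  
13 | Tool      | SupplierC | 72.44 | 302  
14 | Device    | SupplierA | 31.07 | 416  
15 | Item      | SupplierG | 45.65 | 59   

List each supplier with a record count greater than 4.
SELECT supplier, COUNT(*) as cnt
FROM products
GROUP BY supplier
HAVING COUNT(*) > 4

Result:
  SupplierA: 5
  SupplierC: 5
  SupplierG: 5

Note: HAVING filters groups after aggregation, WHERE filters rows before.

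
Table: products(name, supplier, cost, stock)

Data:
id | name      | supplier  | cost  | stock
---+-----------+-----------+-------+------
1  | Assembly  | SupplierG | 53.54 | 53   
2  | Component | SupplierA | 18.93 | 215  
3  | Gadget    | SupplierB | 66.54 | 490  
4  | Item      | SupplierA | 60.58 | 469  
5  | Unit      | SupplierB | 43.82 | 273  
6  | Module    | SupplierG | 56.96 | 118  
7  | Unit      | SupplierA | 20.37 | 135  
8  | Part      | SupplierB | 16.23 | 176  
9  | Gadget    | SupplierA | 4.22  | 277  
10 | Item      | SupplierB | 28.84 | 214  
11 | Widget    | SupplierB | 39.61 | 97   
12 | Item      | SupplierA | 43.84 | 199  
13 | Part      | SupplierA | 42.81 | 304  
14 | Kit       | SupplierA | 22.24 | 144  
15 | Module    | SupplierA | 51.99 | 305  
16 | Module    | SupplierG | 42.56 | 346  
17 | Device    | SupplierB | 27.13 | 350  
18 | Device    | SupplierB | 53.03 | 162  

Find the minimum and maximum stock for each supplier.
SELECT supplier, MIN(stock), MAX(stock)
FROM products
GROUP BY supplier

Result:
  SupplierA: min=135, max=469
  SupplierB: min=97, max=490
  SupplierG: min=53, max=346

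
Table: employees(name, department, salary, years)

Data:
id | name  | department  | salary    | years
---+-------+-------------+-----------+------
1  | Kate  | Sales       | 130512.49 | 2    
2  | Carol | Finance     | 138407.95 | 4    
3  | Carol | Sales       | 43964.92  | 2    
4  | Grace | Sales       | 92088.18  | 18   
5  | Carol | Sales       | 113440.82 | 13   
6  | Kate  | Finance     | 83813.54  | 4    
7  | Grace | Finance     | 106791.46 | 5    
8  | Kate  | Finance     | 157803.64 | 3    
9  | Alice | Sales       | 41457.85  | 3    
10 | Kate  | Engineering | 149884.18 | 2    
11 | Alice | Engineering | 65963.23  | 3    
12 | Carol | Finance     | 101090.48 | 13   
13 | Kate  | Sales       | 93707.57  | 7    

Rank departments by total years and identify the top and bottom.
SELECT department, SUM(years)
FROM employees
GROUP BY department
ORDER BY SUM(years)

All groups:
  Engineering: 5
  Finance: 29
  Sales: 45

Highest: Sales (45)
Lowest: Engineering (5)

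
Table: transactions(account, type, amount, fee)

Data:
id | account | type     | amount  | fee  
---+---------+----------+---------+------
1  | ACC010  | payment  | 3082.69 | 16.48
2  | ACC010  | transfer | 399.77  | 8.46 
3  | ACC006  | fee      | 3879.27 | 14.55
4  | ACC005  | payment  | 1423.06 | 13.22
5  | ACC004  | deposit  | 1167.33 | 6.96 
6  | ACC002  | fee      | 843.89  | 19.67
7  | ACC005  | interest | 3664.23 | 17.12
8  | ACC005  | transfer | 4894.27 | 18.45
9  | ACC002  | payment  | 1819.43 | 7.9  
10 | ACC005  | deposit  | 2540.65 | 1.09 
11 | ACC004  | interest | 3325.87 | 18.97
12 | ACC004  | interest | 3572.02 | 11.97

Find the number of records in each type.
SELECT type, COUNT(*) as count
FROM transactions
GROUP BY type

Result:
  deposit: 2
  fee: 2
  interest: 3
  payment: 3
  transfer: 2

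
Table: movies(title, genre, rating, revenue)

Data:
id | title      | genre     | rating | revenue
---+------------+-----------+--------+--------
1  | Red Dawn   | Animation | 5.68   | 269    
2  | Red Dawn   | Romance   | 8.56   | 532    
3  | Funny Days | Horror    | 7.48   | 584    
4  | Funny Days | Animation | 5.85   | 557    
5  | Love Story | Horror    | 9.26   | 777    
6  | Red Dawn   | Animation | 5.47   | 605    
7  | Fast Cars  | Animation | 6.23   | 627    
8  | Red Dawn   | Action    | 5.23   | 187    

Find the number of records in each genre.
SELECT genre, COUNT(*) as count
FROM movies
GROUP BY genre

Result:
  Action: 1
  Animation: 4
  Horror: 2
  Romance: 1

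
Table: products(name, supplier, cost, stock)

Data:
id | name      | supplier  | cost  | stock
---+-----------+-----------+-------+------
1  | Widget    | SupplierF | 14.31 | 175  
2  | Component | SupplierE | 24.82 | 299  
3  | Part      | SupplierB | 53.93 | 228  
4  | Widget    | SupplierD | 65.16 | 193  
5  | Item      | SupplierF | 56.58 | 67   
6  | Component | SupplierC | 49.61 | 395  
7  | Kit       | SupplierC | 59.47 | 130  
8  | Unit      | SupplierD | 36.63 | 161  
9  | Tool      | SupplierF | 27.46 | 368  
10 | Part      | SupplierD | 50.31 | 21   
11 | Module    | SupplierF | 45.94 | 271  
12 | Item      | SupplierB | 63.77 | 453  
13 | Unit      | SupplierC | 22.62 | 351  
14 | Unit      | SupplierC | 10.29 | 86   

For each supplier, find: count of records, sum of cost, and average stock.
SELECT supplier,
       COUNT(*) as cnt,
       SUM(cost) as total_cost,
       AVG(stock) as avg_stock
FROM products
GROUP BY supplier

Result:
  SupplierB: 2 records, 117.70 total cost, 340.50 avg stock
  SupplierC: 4 records, 141.99 total cost, 240.50 avg stock
  SupplierD: 3 records, 152.10 total cost, 125.00 avg stock
  SupplierE: 1 records, 24.82 total cost, 299.00 avg stock
  SupplierF: 4 records, 144.29 total cost, 220.25 avg stock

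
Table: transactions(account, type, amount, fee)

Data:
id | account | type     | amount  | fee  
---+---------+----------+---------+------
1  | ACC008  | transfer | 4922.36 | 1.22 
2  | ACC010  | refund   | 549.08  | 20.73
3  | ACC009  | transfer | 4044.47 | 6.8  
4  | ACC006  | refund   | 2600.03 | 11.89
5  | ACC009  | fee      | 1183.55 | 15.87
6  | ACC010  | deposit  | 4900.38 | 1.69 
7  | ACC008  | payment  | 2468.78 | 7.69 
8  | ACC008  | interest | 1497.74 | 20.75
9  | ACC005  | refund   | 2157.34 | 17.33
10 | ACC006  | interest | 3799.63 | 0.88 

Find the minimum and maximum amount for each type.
SELECT type, MIN(amount), MAX(amount)
FROM transactions
GROUP BY type

Result:
  deposit: min=4900.38, max=4900.38
  fee: min=1183.55, max=1183.55
  interest: min=1497.74, max=3799.63
  payment: min=2468.78, max=2468.78
  refund: min=549.08, max=2600.03
  transfer: min=4044.47, max=4922.36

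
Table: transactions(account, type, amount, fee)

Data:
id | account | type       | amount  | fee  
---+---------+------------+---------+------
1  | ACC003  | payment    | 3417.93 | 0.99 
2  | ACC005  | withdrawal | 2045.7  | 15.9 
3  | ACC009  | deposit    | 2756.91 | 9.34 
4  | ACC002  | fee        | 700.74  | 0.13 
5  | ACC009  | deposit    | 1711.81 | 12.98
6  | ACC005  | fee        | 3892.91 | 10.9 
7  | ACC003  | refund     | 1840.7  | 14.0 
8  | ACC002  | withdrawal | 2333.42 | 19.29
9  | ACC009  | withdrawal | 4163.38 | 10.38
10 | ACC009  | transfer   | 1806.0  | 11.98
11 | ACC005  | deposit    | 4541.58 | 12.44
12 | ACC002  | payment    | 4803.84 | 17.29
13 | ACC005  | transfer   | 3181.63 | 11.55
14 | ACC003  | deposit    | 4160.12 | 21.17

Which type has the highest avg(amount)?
SELECT type, AVG(amount) as val
FROM transactions
GROUP BY type
ORDER BY val DESC
LIMIT 1

Result: payment with avg(amount) = 4110.89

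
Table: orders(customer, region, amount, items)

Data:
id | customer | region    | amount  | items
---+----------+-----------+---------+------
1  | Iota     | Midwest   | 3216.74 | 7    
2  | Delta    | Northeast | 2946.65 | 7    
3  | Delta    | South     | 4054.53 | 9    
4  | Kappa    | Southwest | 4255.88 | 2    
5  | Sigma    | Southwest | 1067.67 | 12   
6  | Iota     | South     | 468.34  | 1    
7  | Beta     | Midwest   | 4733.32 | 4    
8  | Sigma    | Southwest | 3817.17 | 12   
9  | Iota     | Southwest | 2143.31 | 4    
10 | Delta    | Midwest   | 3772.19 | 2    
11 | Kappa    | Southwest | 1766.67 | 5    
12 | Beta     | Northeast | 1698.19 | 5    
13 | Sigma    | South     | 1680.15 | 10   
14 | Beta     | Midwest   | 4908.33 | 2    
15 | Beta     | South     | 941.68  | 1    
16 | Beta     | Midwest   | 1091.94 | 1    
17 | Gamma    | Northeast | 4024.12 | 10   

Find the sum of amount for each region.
SELECT region, SUM(amount) as result
FROM orders
GROUP BY region

Result:
  Midwest: 17722.52
  Northeast: 8668.96
  South: 7144.70
  Southwest: 13050.70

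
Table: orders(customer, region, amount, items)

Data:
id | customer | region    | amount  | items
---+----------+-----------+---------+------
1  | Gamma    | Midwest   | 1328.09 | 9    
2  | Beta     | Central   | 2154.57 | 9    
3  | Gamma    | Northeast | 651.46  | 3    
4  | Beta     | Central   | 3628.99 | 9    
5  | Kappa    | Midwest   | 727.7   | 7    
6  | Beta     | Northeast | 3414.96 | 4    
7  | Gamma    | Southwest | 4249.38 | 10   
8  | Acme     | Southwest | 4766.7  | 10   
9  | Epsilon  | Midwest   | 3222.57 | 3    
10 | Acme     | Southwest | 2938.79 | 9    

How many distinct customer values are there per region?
SELECT region, COUNT(DISTINCT customer)
FROM orders
GROUP BY region

Result:
  Central: 1 distinct
  Midwest: 3 distinct
  Northeast: 2 distinct
  Southwest: 2 distinct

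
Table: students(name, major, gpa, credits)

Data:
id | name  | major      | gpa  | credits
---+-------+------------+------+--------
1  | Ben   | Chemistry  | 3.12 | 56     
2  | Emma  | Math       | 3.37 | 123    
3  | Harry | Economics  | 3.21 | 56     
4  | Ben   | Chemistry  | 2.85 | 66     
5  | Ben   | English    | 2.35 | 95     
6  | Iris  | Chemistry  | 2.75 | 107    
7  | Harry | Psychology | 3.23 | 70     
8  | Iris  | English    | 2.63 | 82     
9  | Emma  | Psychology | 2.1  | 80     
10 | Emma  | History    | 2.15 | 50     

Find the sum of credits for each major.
SELECT major, SUM(credits) as result
FROM students
GROUP BY major

Result:
  Chemistry: 229
  Economics: 56
  English: 177
  History: 50
  Math: 123
  Psychology: 150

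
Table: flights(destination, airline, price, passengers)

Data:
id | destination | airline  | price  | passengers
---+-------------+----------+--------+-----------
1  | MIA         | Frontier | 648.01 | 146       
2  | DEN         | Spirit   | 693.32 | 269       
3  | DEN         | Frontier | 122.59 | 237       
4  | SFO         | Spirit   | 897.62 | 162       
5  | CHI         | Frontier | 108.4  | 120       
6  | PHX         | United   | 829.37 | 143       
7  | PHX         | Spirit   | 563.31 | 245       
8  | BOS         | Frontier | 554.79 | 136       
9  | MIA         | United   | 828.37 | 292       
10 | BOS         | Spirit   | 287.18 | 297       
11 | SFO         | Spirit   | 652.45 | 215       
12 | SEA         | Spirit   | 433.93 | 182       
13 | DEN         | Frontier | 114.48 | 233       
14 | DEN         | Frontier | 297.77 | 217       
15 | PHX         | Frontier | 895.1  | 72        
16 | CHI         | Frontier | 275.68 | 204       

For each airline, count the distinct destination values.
SELECT airline, COUNT(DISTINCT destination)
FROM flights
GROUP BY airline

Result:
  Frontier: 5 distinct
  Spirit: 5 distinct
  United: 2 distinct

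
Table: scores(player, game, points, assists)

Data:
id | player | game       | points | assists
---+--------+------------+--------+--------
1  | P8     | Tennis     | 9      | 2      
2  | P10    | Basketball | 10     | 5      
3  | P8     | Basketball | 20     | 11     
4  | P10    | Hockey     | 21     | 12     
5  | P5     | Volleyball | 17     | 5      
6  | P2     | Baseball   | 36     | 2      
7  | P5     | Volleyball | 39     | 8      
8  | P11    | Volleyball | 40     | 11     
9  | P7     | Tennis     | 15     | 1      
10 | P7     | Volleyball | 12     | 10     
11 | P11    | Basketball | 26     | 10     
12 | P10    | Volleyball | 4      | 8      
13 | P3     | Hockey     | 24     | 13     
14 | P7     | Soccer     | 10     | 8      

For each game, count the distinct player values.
SELECT game, COUNT(DISTINCT player)
FROM scores
GROUP BY game

Result:
  Baseball: 1 distinct
  Basketball: 3 distinct
  Hockey: 2 distinct
  Soccer: 1 distinct
  Tennis: 2 distinct
  Volleyball: 4 distinct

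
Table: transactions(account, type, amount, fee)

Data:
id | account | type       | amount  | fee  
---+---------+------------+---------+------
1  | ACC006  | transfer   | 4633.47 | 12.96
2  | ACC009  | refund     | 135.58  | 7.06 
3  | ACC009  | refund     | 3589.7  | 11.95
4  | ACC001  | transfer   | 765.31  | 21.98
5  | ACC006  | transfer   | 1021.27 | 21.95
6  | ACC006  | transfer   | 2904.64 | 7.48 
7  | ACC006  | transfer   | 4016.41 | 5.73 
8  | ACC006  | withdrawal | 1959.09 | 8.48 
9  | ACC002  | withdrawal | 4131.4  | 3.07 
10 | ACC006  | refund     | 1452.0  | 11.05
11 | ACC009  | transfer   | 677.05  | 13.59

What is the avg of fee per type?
SELECT type, AVG(fee) as result
FROM transactions
GROUP BY type

Result:
  refund: 10.02
  transfer: 13.95
  withdrawal: 5.78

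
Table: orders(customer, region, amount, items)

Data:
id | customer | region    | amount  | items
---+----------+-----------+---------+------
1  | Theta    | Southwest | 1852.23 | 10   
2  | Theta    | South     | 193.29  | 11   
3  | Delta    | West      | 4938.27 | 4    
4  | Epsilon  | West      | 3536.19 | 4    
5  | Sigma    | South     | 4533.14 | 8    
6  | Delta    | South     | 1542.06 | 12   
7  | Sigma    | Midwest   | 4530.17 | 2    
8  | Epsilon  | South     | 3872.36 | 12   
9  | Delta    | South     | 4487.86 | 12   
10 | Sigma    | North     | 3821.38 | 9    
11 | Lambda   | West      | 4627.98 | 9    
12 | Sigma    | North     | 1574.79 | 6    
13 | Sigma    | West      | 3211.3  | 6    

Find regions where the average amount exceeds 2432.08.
SELECT region, AVG(amount)
FROM orders
GROUP BY region
HAVING AVG(amount) > 2432.08

Result:
  Midwest: avg=4530.17
  North: avg=2698.09
  South: avg=2925.74
  West: avg=4078.44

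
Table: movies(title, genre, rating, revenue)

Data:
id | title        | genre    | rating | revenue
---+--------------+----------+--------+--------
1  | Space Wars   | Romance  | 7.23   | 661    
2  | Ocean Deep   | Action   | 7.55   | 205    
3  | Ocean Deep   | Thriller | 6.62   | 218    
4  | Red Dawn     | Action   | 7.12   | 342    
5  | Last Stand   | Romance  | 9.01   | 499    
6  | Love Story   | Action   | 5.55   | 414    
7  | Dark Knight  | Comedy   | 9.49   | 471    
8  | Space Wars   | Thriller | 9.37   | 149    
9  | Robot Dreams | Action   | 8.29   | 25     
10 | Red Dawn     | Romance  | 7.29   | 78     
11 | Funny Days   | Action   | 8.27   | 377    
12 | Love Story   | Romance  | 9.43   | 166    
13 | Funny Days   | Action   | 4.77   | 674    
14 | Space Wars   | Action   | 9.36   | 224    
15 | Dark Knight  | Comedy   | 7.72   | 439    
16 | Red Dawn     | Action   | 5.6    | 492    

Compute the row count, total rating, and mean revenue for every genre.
SELECT genre,
       COUNT(*) as cnt,
       SUM(rating) as total_rating,
       AVG(revenue) as avg_revenue
FROM movies
GROUP BY genre

Result:
  Action: 8 records, 56.51 total rating, 344.13 avg revenue
  Comedy: 2 records, 17.21 total rating, 455.00 avg revenue
  Romance: 4 records, 32.96 total rating, 351.00 avg revenue
  Thriller: 2 records, 15.99 total rating, 183.50 avg revenue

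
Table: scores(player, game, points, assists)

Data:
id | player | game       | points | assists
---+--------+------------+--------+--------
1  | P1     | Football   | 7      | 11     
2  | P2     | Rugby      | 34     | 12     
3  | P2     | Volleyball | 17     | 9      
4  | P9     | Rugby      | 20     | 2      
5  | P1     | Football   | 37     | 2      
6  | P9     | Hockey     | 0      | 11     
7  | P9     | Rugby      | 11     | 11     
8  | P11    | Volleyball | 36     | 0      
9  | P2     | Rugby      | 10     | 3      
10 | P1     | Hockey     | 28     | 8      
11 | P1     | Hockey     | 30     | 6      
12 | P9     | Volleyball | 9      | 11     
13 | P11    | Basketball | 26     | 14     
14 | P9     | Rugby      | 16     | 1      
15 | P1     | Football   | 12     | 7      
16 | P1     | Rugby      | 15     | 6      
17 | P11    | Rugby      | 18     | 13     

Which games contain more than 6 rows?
SELECT game, COUNT(*) as cnt
FROM scores
GROUP BY game
HAVING COUNT(*) > 6

Result:
  Rugby: 7

Note: HAVING filters groups after aggregation, WHERE filters rows before.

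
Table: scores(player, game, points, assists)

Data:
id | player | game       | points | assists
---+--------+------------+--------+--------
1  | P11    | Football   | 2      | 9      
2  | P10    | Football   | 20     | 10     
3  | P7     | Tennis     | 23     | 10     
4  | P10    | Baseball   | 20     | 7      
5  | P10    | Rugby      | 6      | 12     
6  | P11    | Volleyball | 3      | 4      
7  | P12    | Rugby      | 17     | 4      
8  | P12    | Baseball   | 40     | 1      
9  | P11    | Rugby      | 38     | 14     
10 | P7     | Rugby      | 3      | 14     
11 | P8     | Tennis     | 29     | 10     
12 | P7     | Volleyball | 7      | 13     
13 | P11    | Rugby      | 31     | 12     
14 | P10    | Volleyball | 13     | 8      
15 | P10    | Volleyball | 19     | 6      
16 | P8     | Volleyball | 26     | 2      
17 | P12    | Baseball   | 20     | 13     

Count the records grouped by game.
SELECT game, COUNT(*) as count
FROM scores
GROUP BY game

Result:
  Baseball: 3
  Football: 2
  Rugby: 5
  Tennis: 2
  Volleyball: 5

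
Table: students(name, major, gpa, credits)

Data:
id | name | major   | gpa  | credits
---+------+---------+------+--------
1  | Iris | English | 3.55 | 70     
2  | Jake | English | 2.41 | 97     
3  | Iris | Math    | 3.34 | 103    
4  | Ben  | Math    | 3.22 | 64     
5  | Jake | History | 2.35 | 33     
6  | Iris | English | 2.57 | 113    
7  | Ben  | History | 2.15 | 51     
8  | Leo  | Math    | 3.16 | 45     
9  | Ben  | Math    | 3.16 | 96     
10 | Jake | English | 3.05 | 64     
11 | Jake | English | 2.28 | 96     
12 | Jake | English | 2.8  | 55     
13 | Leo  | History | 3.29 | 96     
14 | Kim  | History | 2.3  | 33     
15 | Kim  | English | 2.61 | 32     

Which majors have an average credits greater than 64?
SELECT major, AVG(credits)
FROM students
GROUP BY major
HAVING AVG(credits) > 64

Result:
  English: avg=75.29
  Math: avg=77.00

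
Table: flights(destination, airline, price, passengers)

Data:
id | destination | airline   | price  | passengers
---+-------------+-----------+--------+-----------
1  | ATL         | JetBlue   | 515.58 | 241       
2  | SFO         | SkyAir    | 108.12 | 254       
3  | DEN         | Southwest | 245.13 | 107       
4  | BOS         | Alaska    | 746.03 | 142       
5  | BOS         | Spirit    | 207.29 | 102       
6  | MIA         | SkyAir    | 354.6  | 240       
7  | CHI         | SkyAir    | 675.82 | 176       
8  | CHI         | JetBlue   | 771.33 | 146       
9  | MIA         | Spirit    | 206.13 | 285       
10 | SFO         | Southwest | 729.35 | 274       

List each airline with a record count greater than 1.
SELECT airline, COUNT(*) as cnt
FROM flights
GROUP BY airline
HAVING COUNT(*) > 1

Result:
  JetBlue: 2
  SkyAir: 3
  Southwest: 2
  Spirit: 2

Note: HAVING filters groups after aggregation, WHERE filters rows before.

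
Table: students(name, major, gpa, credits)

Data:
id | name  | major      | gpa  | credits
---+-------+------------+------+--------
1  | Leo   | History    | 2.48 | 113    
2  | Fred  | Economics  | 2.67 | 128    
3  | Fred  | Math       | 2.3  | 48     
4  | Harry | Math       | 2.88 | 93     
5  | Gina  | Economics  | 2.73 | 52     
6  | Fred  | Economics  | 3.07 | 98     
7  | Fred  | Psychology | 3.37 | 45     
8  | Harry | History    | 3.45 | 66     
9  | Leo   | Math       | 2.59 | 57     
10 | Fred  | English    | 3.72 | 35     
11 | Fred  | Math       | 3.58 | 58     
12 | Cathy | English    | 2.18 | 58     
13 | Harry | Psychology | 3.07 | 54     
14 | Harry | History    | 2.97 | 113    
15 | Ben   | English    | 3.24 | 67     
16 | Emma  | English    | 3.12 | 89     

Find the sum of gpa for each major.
SELECT major, SUM(gpa) as result
FROM students
GROUP BY major

Result:
  Economics: 8.47
  English: 12.26
  History: 8.90
  Math: 11.35
  Psychology: 6.44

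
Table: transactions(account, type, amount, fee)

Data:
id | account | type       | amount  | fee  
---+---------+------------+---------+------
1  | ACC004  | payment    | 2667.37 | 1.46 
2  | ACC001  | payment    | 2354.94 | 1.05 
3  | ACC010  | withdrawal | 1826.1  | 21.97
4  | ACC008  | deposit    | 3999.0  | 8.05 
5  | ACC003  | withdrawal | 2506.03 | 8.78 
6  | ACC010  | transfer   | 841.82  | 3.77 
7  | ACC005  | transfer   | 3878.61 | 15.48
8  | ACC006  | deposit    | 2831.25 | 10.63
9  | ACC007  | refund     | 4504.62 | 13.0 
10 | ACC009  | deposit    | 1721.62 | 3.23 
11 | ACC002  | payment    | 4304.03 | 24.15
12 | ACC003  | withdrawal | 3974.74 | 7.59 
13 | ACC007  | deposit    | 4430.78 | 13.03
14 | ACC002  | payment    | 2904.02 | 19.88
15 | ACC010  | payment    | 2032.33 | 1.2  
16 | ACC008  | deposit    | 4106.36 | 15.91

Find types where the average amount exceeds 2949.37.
SELECT type, AVG(amount)
FROM transactions
GROUP BY type
HAVING AVG(amount) > 2949.37

Result:
  deposit: avg=3417.80
  refund: avg=4504.62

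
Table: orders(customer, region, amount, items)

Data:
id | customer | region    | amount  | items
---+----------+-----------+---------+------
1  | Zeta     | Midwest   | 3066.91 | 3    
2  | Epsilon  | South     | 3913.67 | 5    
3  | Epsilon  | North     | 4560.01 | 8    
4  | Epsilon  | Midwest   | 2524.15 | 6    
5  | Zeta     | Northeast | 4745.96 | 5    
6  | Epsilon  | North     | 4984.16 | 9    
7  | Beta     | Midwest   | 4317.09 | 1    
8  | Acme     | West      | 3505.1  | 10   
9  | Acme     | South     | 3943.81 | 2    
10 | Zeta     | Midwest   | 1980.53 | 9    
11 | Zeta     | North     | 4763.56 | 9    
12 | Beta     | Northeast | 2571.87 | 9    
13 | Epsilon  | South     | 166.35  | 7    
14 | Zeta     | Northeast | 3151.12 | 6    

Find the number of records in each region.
SELECT region, COUNT(*) as count
FROM orders
GROUP BY region

Result:
  Midwest: 4
  North: 3
  Northeast: 3
  South: 3
  West: 1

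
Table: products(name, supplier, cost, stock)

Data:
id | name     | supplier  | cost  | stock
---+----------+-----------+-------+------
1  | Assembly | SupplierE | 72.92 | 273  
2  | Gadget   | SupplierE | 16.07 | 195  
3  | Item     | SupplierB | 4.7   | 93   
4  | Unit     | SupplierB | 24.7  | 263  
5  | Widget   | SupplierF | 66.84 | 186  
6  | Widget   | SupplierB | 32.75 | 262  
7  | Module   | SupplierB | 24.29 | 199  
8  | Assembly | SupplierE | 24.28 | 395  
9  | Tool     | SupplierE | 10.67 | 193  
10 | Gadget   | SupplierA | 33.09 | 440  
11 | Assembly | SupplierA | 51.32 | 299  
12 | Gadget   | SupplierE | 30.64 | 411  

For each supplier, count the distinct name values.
SELECT supplier, COUNT(DISTINCT name)
FROM products
GROUP BY supplier

Result:
  SupplierA: 2 distinct
  SupplierB: 4 distinct
  SupplierE: 3 distinct
  SupplierF: 1 distinct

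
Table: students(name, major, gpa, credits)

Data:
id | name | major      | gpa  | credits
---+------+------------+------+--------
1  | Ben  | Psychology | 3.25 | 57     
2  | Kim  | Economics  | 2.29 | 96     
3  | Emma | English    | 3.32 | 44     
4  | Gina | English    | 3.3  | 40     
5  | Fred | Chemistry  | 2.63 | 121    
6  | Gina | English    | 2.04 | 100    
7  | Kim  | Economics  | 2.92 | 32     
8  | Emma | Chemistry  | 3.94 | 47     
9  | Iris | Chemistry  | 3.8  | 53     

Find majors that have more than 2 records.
SELECT major, COUNT(*) as cnt
FROM students
GROUP BY major
HAVING COUNT(*) > 2

Result:
  Chemistry: 3
  English: 3

Note: HAVING filters groups after aggregation, WHERE filters rows before.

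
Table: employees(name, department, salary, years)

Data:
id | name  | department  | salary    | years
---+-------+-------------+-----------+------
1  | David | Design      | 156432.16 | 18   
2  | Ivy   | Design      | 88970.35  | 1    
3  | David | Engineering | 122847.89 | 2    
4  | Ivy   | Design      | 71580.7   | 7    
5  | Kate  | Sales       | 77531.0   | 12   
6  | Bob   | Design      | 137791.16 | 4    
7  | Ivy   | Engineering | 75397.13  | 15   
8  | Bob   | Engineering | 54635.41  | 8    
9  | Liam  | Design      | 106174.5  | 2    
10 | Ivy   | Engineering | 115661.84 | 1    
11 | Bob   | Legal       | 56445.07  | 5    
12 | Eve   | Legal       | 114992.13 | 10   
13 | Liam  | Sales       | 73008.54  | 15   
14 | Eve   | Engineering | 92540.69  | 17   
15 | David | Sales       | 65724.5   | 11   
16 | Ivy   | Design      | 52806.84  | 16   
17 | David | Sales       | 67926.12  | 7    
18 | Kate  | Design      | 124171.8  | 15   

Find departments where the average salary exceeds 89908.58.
SELECT department, AVG(salary)
FROM employees
GROUP BY department
HAVING AVG(salary) > 89908.58

Result:
  Design: avg=105418.22
  Engineering: avg=92216.59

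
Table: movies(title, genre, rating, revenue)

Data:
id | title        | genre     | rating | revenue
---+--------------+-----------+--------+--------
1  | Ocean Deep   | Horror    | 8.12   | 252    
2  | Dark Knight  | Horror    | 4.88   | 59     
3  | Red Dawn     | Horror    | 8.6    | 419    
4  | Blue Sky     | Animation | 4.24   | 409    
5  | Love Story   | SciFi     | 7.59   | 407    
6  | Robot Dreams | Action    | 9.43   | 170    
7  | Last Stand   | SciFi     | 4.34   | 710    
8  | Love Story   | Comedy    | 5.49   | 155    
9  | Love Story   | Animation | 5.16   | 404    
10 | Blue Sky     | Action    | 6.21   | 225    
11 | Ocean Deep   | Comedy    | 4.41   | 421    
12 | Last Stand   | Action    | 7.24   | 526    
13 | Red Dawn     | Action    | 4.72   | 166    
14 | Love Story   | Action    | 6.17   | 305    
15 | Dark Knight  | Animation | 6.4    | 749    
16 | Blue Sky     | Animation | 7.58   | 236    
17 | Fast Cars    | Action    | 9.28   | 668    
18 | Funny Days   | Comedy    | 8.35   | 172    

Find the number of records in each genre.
SELECT genre, COUNT(*) as count
FROM movies
GROUP BY genre

Result:
  Action: 6
  Animation: 4
  Comedy: 3
  Horror: 3
  SciFi: 2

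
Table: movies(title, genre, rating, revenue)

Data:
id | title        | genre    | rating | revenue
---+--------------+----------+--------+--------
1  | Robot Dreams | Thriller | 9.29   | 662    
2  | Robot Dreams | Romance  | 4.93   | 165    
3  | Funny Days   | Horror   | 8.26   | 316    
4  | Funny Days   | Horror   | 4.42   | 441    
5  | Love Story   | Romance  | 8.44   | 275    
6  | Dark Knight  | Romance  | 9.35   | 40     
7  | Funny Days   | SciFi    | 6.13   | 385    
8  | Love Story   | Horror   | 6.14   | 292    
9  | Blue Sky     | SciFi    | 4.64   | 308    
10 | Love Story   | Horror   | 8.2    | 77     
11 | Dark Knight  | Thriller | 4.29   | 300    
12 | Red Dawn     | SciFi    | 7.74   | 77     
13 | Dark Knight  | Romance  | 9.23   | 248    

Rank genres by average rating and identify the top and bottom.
SELECT genre, AVG(rating)
FROM movies
GROUP BY genre
ORDER BY AVG(rating)

All groups:
  SciFi: 6.17
  Horror: 6.76
  Thriller: 6.79
  Romance: 7.99

Highest: Romance (7.99)
Lowest: SciFi (6.17)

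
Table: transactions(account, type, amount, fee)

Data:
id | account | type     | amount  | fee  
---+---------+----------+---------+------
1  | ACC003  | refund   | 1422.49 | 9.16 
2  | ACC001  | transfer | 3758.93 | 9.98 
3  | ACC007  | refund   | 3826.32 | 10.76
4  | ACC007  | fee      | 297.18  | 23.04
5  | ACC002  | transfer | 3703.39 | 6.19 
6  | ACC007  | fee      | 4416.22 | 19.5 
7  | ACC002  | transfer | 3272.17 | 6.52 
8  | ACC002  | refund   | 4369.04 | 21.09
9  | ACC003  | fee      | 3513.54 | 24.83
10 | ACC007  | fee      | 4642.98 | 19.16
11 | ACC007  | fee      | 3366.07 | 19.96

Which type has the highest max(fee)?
SELECT type, MAX(fee) as val
FROM transactions
GROUP BY type
ORDER BY val DESC
LIMIT 1

Result: fee with max(fee) = 24.83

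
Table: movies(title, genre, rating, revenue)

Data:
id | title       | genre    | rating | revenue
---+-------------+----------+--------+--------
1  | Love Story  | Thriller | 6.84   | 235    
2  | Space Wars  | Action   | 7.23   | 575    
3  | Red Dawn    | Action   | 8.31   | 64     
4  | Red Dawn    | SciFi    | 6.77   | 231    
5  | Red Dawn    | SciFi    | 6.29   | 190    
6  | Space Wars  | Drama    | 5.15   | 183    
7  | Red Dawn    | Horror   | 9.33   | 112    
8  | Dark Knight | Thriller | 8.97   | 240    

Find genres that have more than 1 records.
SELECT genre, COUNT(*) as cnt
FROM movies
GROUP BY genre
HAVING COUNT(*) > 1

Result:
  Action: 2
  SciFi: 2
  Thriller: 2

Note: HAVING filters groups after aggregation, WHERE filters rows before.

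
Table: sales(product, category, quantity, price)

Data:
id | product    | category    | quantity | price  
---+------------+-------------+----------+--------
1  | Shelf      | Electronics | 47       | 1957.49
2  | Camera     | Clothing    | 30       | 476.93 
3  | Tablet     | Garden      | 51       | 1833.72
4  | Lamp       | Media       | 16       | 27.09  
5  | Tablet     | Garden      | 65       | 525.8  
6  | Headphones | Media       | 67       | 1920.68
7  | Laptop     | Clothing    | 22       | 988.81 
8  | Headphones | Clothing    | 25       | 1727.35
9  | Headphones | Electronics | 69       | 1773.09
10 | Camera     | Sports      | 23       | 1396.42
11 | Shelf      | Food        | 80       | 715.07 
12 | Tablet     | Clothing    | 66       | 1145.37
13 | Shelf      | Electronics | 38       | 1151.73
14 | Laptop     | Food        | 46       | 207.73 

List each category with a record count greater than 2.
SELECT category, COUNT(*) as cnt
FROM sales
GROUP BY category
HAVING COUNT(*) > 2

Result:
  Clothing: 4
  Electronics: 3

Note: HAVING filters groups after aggregation, WHERE filters rows before.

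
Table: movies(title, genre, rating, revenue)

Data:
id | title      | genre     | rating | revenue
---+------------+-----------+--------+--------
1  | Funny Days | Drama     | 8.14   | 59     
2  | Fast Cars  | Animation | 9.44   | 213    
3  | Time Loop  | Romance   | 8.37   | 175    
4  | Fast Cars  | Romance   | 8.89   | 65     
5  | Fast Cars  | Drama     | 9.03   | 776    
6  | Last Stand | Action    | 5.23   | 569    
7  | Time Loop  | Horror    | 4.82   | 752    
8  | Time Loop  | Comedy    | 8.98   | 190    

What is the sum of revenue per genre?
SELECT genre, SUM(revenue) as result
FROM movies
GROUP BY genre

Result:
  Action: 569
  Animation: 213
  Comedy: 190
  Drama: 835
  Horror: 752
  Romance: 240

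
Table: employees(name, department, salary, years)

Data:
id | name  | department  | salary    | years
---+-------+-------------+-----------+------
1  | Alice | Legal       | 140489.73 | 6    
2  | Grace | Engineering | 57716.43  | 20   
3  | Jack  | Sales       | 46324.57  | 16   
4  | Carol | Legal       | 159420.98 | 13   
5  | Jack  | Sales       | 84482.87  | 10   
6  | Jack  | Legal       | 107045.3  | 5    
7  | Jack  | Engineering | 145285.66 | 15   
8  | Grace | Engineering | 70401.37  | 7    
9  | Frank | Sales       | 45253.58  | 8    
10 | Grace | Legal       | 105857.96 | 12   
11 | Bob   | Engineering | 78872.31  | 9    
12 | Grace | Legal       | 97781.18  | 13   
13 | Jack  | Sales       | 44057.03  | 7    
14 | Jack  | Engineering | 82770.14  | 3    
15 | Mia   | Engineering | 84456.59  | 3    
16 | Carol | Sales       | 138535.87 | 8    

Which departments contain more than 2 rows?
SELECT department, COUNT(*) as cnt
FROM employees
GROUP BY department
HAVING COUNT(*) > 2

Result:
  Engineering: 6
  Legal: 5
  Sales: 5

Note: HAVING filters groups after aggregation, WHERE filters rows before.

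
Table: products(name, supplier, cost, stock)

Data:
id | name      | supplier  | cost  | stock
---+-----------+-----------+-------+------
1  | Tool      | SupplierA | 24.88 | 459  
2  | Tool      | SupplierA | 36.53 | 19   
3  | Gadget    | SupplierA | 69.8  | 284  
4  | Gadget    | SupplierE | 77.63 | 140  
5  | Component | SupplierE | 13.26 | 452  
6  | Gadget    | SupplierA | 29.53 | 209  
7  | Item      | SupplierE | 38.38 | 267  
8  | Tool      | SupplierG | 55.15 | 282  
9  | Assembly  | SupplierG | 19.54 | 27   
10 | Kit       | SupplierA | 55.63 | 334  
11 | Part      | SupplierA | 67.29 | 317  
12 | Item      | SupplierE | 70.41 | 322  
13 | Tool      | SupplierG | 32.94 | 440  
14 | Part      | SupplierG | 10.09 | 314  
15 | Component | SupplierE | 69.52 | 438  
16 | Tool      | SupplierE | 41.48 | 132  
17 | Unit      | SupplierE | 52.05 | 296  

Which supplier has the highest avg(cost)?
SELECT supplier, AVG(cost) as val
FROM products
GROUP BY supplier
ORDER BY val DESC
LIMIT 1

Result: SupplierE with avg(cost) = 51.82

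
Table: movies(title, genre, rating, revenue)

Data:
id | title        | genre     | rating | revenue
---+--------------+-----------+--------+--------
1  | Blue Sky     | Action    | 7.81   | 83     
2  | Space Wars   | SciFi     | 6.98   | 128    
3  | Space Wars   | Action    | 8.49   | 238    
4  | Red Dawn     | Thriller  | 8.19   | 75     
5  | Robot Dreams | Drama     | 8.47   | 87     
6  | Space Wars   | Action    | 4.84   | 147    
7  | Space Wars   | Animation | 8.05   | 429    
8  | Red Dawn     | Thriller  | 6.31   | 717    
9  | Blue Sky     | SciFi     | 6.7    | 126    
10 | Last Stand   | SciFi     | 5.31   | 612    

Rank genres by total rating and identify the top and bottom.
SELECT genre, SUM(rating)
FROM movies
GROUP BY genre
ORDER BY SUM(rating)

All groups:
  Animation: 8.05
  Drama: 8.47
  Thriller: 14.50
  SciFi: 18.99
  Action: 21.14

Highest: Action (21.14)
Lowest: Animation (8.05)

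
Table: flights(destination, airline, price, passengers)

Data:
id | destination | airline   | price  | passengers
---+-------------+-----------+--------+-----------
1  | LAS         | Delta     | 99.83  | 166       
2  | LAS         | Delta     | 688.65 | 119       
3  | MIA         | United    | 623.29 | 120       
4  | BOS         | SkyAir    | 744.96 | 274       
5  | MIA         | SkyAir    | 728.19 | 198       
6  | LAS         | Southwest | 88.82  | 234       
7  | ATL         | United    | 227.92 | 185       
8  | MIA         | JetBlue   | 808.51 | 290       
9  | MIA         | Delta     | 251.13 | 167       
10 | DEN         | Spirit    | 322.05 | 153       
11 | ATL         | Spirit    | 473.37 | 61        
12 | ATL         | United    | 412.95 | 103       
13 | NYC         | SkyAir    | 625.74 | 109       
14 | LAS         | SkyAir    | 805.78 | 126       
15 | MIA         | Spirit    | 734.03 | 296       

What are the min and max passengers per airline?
SELECT airline, MIN(passengers), MAX(passengers)
FROM flights
GROUP BY airline

Result:
  Delta: min=119, max=167
  JetBlue: min=290, max=290
  SkyAir: min=109, max=274
  Southwest: min=234, max=234
  Spirit: min=61, max=296
  United: min=103, max=185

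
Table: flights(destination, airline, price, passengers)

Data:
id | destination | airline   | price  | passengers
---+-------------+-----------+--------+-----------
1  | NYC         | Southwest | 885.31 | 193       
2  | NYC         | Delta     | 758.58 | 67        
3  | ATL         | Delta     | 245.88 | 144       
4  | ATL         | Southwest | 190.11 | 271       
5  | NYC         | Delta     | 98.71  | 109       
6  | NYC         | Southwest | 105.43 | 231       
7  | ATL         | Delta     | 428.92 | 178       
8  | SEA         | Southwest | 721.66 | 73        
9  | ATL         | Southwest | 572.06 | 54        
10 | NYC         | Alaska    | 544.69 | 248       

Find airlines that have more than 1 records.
SELECT airline, COUNT(*) as cnt
FROM flights
GROUP BY airline
HAVING COUNT(*) > 1

Result:
  Delta: 4
  Southwest: 5

Note: HAVING filters groups after aggregation, WHERE filters rows before.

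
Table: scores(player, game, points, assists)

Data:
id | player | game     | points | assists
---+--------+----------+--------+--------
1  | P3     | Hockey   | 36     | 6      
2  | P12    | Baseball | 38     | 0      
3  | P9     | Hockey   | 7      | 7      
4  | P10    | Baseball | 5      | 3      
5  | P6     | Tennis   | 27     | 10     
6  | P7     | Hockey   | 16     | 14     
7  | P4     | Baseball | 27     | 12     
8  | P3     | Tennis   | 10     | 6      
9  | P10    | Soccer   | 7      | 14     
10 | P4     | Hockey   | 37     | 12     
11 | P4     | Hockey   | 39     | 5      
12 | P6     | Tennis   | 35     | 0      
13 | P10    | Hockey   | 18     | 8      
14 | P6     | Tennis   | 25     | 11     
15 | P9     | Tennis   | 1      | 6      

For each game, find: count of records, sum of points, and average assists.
SELECT game,
       COUNT(*) as cnt,
       SUM(points) as total_points,
       AVG(assists) as avg_assists
FROM scores
GROUP BY game

Result:
  Baseball: 3 records, 70 total points, 5.00 avg assists
  Hockey: 6 records, 153 total points, 8.67 avg assists
  Soccer: 1 records, 7 total points, 14.00 avg assists
  Tennis: 5 records, 98 total points, 6.60 avg assists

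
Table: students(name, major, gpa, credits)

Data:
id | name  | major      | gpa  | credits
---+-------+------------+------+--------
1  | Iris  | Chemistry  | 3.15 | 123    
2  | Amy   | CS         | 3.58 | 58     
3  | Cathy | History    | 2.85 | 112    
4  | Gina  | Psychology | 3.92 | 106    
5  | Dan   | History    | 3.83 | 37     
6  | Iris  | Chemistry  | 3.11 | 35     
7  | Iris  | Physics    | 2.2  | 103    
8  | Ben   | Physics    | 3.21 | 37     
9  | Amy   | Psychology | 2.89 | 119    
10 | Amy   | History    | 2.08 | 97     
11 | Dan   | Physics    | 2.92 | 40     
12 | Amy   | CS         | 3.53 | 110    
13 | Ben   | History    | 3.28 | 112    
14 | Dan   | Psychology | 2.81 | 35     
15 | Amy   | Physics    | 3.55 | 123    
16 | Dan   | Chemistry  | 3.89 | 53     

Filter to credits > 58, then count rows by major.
SELECT major, COUNT(*)
FROM students
WHERE credits > 58
GROUP BY major

Note: WHERE filters rows before grouping.

Result:
  CS: 1
  Chemistry: 1
  History: 3
  Physics: 2
  Psychology: 2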